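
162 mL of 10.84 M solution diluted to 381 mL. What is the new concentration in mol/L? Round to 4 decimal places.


Dilution: M1*V1 = M2*V2, solve for M2.
M2 = M1*V1 / V2
M2 = 10.84 * 162 / 381
M2 = 1756.08 / 381
M2 = 4.60913386 mol/L, rounded to 4 dp:

4.6091 mol/L


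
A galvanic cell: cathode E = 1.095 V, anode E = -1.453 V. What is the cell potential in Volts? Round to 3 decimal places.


Standard cell potential: E_cell = E_cathode - E_anode.
E_cell = 1.095 - (-1.453)
E_cell = 2.548 V, rounded to 3 dp:

2.548 V


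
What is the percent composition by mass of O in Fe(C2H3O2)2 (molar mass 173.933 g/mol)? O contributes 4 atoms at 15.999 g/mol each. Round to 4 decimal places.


pct = 100 * (n_elem * M_elem) / M_total
mass_contribution = 4 * 15.999 = 63.996 g/mol
pct = 100 * 63.996 / 173.933
pct = 36.79347795 %, rounded to 4 dp:

36.7935 %


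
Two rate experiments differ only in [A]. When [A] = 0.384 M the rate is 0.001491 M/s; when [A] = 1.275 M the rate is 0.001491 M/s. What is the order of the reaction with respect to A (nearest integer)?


Rate is proportional to [A]^n, so rate2/rate1 = ([A]2/[A]1)^n. Take logs to solve for n.
rate2/rate1 = 0.001491 / 0.001491 = 1.0
[A]2/[A]1 = 1.275 / 0.384 = 3.3203
n = ln(1.0) / ln(3.3203) = 0.0
Nearest integer order:

0


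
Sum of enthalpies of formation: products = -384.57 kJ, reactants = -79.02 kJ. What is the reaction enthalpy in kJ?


dH_rxn = sum(dH_f products) - sum(dH_f reactants)
dH_rxn = -384.57 - (-79.02)
dH_rxn = -305.55 kJ:

-305.55 kJ


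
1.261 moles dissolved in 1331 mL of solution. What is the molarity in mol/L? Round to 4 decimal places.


Convert volume to liters: V_L = V_mL / 1000.
V_L = 1331 / 1000 = 1.331 L
M = n / V_L = 1.261 / 1.331
M = 0.94740796 mol/L, rounded to 4 dp:

0.9474 mol/L


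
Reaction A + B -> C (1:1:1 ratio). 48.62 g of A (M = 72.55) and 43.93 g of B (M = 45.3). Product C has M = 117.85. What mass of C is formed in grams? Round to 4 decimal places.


Find moles of each reactant; the smaller value is the limiting reagent in a 1:1:1 reaction, so moles_C equals moles of the limiter.
n_A = mass_A / M_A = 48.62 / 72.55 = 0.670159 mol
n_B = mass_B / M_B = 43.93 / 45.3 = 0.969757 mol
Limiting reagent: A (smaller), n_limiting = 0.670159 mol
mass_C = n_limiting * M_C = 0.670159 * 117.85
mass_C = 78.97823815 g, rounded to 4 dp:

78.9782 g


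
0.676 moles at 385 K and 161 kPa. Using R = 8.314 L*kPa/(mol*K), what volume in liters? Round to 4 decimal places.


PV = nRT, solve for V = nRT / P.
nRT = 0.676 * 8.314 * 385 = 2163.8016
V = 2163.8016 / 161
V = 13.43976149 L, rounded to 4 dp:

13.4398 L


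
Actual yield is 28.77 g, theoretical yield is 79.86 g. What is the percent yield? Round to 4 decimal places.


% yield = 100 * actual / theoretical
% yield = 100 * 28.77 / 79.86
% yield = 36.0255447 %, rounded to 4 dp:

36.0255 %


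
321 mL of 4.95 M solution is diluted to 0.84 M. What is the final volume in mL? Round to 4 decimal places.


Dilution: M1*V1 = M2*V2, solve for V2.
V2 = M1*V1 / M2
V2 = 4.95 * 321 / 0.84
V2 = 1588.95 / 0.84
V2 = 1891.60714286 mL, rounded to 4 dp:

1891.6071 mL


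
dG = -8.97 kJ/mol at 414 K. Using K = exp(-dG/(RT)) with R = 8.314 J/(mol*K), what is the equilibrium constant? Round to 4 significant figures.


dG is in kJ/mol; multiply by 1000 to match R in J/(mol*K).
RT = 8.314 * 414 = 3441.996 J/mol
exponent = -dG*1000 / (RT) = -(-8.97*1000) / 3441.996 = 2.60604603
K = exp(2.60604603)
K = 13.545387, rounded to 4 significant figures:

13.55


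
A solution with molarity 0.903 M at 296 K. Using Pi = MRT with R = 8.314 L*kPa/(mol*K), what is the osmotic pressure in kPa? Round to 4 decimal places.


Osmotic pressure (van't Hoff): Pi = M*R*T.
RT = 8.314 * 296 = 2460.944
Pi = 0.903 * 2460.944
Pi = 2222.232432 kPa, rounded to 4 dp:

2222.2324 kPa


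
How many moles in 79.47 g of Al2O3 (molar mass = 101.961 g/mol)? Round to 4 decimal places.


n = mass / M
n = 79.47 / 101.961
n = 0.77941566 mol, rounded to 4 dp:

0.7794 mol


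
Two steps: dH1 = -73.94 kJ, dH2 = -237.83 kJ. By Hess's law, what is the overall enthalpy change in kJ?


Hess's law: enthalpy is a state function, so add the step enthalpies.
dH_total = dH1 + dH2 = -73.94 + (-237.83)
dH_total = -311.77 kJ:

-311.77 kJ


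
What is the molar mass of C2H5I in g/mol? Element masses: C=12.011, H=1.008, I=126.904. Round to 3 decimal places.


M = sum(count * atomic_mass) over atoms.
M = 2*12.011 + 5*1.008 + 1*126.904
M = 24.022 + 5.04 + 126.904
M = 155.966 g/mol, rounded to 3 dp:

155.966 g/mol


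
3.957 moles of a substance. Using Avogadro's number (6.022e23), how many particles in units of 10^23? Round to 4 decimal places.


N = n * NA, then divide by 1e23 for the requested units.
N / 1e23 = n * 6.022
N / 1e23 = 3.957 * 6.022
N / 1e23 = 23.829054, rounded to 4 dp:

23.8291


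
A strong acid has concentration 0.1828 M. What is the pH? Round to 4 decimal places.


A strong acid dissociates completely, so [H+] equals the given concentration.
pH = -log10([H+]) = -log10(0.1828)
pH = 0.73802381, rounded to 4 dp:

0.7380


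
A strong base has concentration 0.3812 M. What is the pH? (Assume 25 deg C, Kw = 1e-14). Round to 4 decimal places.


A strong base dissociates completely, so [OH-] equals the given concentration.
pOH = -log10([OH-]) = -log10(0.3812) = 0.418847
pH = 14 - pOH = 14 - 0.418847
pH = 13.581153, rounded to 4 dp:

13.5812


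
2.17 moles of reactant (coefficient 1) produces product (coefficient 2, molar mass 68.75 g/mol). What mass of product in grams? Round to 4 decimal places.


Use the coefficient ratio to convert reactant moles to product moles, then multiply by the product's molar mass.
moles_P = moles_R * (coeff_P / coeff_R) = 2.17 * (2/1) = 4.34
mass_P = moles_P * M_P = 4.34 * 68.75
mass_P = 298.375 g, rounded to 4 dp:

298.3750 g


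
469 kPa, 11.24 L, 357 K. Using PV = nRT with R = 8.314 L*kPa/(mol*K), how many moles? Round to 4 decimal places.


PV = nRT, solve for n = PV / (RT).
PV = 469 * 11.24 = 5271.56
RT = 8.314 * 357 = 2968.098
n = 5271.56 / 2968.098
n = 1.77607343 mol, rounded to 4 dp:

1.7761 mol


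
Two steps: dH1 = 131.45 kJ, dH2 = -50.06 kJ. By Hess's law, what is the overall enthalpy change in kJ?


Hess's law: enthalpy is a state function, so add the step enthalpies.
dH_total = dH1 + dH2 = 131.45 + (-50.06)
dH_total = 81.39 kJ:

81.39 kJ


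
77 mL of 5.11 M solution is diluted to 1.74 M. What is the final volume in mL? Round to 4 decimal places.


Dilution: M1*V1 = M2*V2, solve for V2.
V2 = M1*V1 / M2
V2 = 5.11 * 77 / 1.74
V2 = 393.47 / 1.74
V2 = 226.13218391 mL, rounded to 4 dp:

226.1322 mL


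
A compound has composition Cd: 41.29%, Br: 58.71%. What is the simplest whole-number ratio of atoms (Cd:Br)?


Assume 100 g of compound, divide each mass% by atomic mass to get moles, then normalize by the smallest to get a raw atom ratio.
Moles per 100 g: Cd: 41.29/112.414 = 0.3673, Br: 58.71/79.904 = 0.7348
Raw ratio (divide by min = 0.3673): Cd: 1.0, Br: 2.0
Multiply by 1 to clear fractions: Cd: 1.0 ~= 1, Br: 2.0 ~= 2
Reduce by GCD to get the simplest whole-number ratio:

1:2


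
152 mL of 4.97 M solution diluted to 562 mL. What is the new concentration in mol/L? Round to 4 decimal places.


Dilution: M1*V1 = M2*V2, solve for M2.
M2 = M1*V1 / V2
M2 = 4.97 * 152 / 562
M2 = 755.44 / 562
M2 = 1.34419929 mol/L, rounded to 4 dp:

1.3442 mol/L


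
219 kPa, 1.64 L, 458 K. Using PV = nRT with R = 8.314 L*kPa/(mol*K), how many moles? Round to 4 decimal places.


PV = nRT, solve for n = PV / (RT).
PV = 219 * 1.64 = 359.16
RT = 8.314 * 458 = 3807.812
n = 359.16 / 3807.812
n = 0.09432188 mol, rounded to 4 dp:

0.0943 mol


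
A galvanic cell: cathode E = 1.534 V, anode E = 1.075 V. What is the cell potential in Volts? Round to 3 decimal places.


Standard cell potential: E_cell = E_cathode - E_anode.
E_cell = 1.534 - (1.075)
E_cell = 0.459 V, rounded to 3 dp:

0.459 V


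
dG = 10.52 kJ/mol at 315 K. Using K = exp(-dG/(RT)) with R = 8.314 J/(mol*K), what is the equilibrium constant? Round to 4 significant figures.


dG is in kJ/mol; multiply by 1000 to match R in J/(mol*K).
RT = 8.314 * 315 = 2618.91 J/mol
exponent = -dG*1000 / (RT) = -(10.52*1000) / 2618.91 = -4.01693834
K = exp(-4.01693834)
K = 0.018008015, rounded to 4 significant figures:

0.01801


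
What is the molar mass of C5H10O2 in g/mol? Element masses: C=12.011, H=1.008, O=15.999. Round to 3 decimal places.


M = sum(count * atomic_mass) over atoms.
M = 5*12.011 + 10*1.008 + 2*15.999
M = 60.055 + 10.08 + 31.998
M = 102.133 g/mol, rounded to 3 dp:

102.133 g/mol


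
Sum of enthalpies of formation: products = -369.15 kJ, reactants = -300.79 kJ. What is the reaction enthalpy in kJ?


dH_rxn = sum(dH_f products) - sum(dH_f reactants)
dH_rxn = -369.15 - (-300.79)
dH_rxn = -68.36 kJ:

-68.36 kJ


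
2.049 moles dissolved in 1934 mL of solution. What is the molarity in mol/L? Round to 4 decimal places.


Convert volume to liters: V_L = V_mL / 1000.
V_L = 1934 / 1000 = 1.934 L
M = n / V_L = 2.049 / 1.934
M = 1.05946225 mol/L, rounded to 4 dp:

1.0595 mol/L


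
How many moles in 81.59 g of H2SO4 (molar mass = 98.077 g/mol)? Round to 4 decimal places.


n = mass / M
n = 81.59 / 98.077
n = 0.83189739 mol, rounded to 4 dp:

0.8319 mol


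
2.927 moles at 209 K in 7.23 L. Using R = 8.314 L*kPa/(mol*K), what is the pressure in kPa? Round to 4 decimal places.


PV = nRT, solve for P = nRT / V.
nRT = 2.927 * 8.314 * 209 = 5086.0313
P = 5086.0313 / 7.23
P = 703.46214385 kPa, rounded to 4 dp:

703.4621 kPa


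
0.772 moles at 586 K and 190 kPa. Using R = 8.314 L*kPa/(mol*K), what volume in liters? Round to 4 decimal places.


PV = nRT, solve for V = nRT / P.
nRT = 0.772 * 8.314 * 586 = 3761.1871
V = 3761.1871 / 190
V = 19.79572158 L, rounded to 4 dp:

19.7957 L


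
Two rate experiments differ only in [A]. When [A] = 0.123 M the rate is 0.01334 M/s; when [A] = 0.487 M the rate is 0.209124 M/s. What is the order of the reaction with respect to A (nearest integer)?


Rate is proportional to [A]^n, so rate2/rate1 = ([A]2/[A]1)^n. Take logs to solve for n.
rate2/rate1 = 0.209124 / 0.01334 = 15.6765
[A]2/[A]1 = 0.487 / 0.123 = 3.9593
n = ln(15.6765) / ln(3.9593) = 2.0
Nearest integer order:

2


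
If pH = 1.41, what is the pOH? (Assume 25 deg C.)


At 25 deg C, pH + pOH = 14.
pOH = 14 - pH = 14 - 1.41
pOH = 12.59:

12.59


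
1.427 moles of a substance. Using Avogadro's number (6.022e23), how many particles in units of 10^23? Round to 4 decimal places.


N = n * NA, then divide by 1e23 for the requested units.
N / 1e23 = n * 6.022
N / 1e23 = 1.427 * 6.022
N / 1e23 = 8.593394, rounded to 4 dp:

8.5934


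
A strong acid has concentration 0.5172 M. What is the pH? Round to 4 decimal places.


A strong acid dissociates completely, so [H+] equals the given concentration.
pH = -log10([H+]) = -log10(0.5172)
pH = 0.28634148, rounded to 4 dp:

0.2863


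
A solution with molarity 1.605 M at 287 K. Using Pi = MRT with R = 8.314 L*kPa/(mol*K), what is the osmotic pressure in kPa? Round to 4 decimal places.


Osmotic pressure (van't Hoff): Pi = M*R*T.
RT = 8.314 * 287 = 2386.118
Pi = 1.605 * 2386.118
Pi = 3829.71939 kPa, rounded to 4 dp:

3829.7194 kPa


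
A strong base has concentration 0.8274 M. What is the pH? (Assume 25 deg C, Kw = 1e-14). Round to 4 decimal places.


A strong base dissociates completely, so [OH-] equals the given concentration.
pOH = -log10([OH-]) = -log10(0.8274) = 0.082284
pH = 14 - pOH = 14 - 0.082284
pH = 13.917716, rounded to 4 dp:

13.9177


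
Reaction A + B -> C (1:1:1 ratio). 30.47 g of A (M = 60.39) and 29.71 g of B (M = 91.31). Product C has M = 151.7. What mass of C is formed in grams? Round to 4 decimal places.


Find moles of each reactant; the smaller value is the limiting reagent in a 1:1:1 reaction, so moles_C equals moles of the limiter.
n_A = mass_A / M_A = 30.47 / 60.39 = 0.504554 mol
n_B = mass_B / M_B = 29.71 / 91.31 = 0.325375 mol
Limiting reagent: B (smaller), n_limiting = 0.325375 mol
mass_C = n_limiting * M_C = 0.325375 * 151.7
mass_C = 49.3593875 g, rounded to 4 dp:

49.3594 g


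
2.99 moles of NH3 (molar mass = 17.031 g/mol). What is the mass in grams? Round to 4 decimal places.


mass = n * M
mass = 2.99 * 17.031
mass = 50.92269 g, rounded to 4 dp:

50.9227 g


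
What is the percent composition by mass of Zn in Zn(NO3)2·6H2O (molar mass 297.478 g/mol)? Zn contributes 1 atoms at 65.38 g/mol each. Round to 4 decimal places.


pct = 100 * (n_elem * M_elem) / M_total
mass_contribution = 1 * 65.38 = 65.38 g/mol
pct = 100 * 65.38 / 297.478
pct = 21.97809586 %, rounded to 4 dp:

21.9781 %


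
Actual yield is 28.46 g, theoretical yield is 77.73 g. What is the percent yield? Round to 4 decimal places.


% yield = 100 * actual / theoretical
% yield = 100 * 28.46 / 77.73
% yield = 36.61391998 %, rounded to 4 dp:

36.6139 %


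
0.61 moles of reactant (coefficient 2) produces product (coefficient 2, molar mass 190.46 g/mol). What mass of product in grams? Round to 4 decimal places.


Use the coefficient ratio to convert reactant moles to product moles, then multiply by the product's molar mass.
moles_P = moles_R * (coeff_P / coeff_R) = 0.61 * (2/2) = 0.61
mass_P = moles_P * M_P = 0.61 * 190.46
mass_P = 116.1806 g, rounded to 4 dp:

116.1806 g


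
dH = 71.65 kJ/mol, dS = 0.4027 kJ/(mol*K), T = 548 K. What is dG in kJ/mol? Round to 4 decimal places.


Gibbs: dG = dH - T*dS (consistent units, dS already in kJ/(mol*K)).
T*dS = 548 * 0.4027 = 220.6796
dG = 71.65 - (220.6796)
dG = -149.0296 kJ/mol, rounded to 4 dp:

-149.0296 kJ/mol


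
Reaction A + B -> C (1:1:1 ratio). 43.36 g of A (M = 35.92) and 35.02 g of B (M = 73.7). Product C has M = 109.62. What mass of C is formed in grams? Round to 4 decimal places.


Find moles of each reactant; the smaller value is the limiting reagent in a 1:1:1 reaction, so moles_C equals moles of the limiter.
n_A = mass_A / M_A = 43.36 / 35.92 = 1.207127 mol
n_B = mass_B / M_B = 35.02 / 73.7 = 0.47517 mol
Limiting reagent: B (smaller), n_limiting = 0.47517 mol
mass_C = n_limiting * M_C = 0.47517 * 109.62
mass_C = 52.0881354 g, rounded to 4 dp:

52.0881 g


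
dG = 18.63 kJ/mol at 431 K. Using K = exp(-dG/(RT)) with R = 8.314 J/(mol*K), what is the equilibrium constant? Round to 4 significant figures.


dG is in kJ/mol; multiply by 1000 to match R in J/(mol*K).
RT = 8.314 * 431 = 3583.334 J/mol
exponent = -dG*1000 / (RT) = -(18.63*1000) / 3583.334 = -5.1990688
K = exp(-5.1990688)
K = 0.0055217038, rounded to 4 significant figures:

0.005522


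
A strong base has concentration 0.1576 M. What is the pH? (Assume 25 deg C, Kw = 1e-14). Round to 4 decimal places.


A strong base dissociates completely, so [OH-] equals the given concentration.
pOH = -log10([OH-]) = -log10(0.1576) = 0.802444
pH = 14 - pOH = 14 - 0.802444
pH = 13.197556, rounded to 4 dp:

13.1976


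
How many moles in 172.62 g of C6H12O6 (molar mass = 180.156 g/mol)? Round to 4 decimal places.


n = mass / M
n = 172.62 / 180.156
n = 0.95816959 mol, rounded to 4 dp:

0.9582 mol


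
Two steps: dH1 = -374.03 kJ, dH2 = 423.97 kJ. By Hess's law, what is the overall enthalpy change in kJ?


Hess's law: enthalpy is a state function, so add the step enthalpies.
dH_total = dH1 + dH2 = -374.03 + (423.97)
dH_total = 49.94 kJ:

49.94 kJ


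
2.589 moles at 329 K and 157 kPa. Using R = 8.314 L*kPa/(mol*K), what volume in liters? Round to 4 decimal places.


PV = nRT, solve for V = nRT / P.
nRT = 2.589 * 8.314 * 329 = 7081.7072
V = 7081.7072 / 157
V = 45.10641529 L, rounded to 4 dp:

45.1064 L


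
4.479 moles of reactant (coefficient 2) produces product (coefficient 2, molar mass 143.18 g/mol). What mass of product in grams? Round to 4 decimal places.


Use the coefficient ratio to convert reactant moles to product moles, then multiply by the product's molar mass.
moles_P = moles_R * (coeff_P / coeff_R) = 4.479 * (2/2) = 4.479
mass_P = moles_P * M_P = 4.479 * 143.18
mass_P = 641.30322 g, rounded to 4 dp:

641.3032 g


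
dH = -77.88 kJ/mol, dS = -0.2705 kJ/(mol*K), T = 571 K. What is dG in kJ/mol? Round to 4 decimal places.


Gibbs: dG = dH - T*dS (consistent units, dS already in kJ/(mol*K)).
T*dS = 571 * -0.2705 = -154.4555
dG = -77.88 - (-154.4555)
dG = 76.5755 kJ/mol, rounded to 4 dp:

76.5755 kJ/mol


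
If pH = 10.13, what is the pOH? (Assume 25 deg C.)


At 25 deg C, pH + pOH = 14.
pOH = 14 - pH = 14 - 10.13
pOH = 3.87:

3.87


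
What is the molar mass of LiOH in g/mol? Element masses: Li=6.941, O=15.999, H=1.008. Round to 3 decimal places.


M = sum(count * atomic_mass) over atoms.
M = 1*6.941 + 1*15.999 + 1*1.008
M = 6.941 + 15.999 + 1.008
M = 23.948 g/mol, rounded to 3 dp:

23.948 g/mol


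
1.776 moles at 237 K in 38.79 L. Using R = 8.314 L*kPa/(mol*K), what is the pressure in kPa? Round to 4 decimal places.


PV = nRT, solve for P = nRT / V.
nRT = 1.776 * 8.314 * 237 = 3499.4624
P = 3499.4624 / 38.79
P = 90.21558134 kPa, rounded to 4 dp:

90.2156 kPa


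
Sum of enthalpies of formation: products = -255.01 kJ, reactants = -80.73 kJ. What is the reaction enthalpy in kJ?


dH_rxn = sum(dH_f products) - sum(dH_f reactants)
dH_rxn = -255.01 - (-80.73)
dH_rxn = -174.28 kJ:

-174.28 kJ


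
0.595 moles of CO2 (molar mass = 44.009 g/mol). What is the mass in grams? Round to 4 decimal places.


mass = n * M
mass = 0.595 * 44.009
mass = 26.185355 g, rounded to 4 dp:

26.1854 g


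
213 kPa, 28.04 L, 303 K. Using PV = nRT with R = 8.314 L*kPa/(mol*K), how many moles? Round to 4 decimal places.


PV = nRT, solve for n = PV / (RT).
PV = 213 * 28.04 = 5972.52
RT = 8.314 * 303 = 2519.142
n = 5972.52 / 2519.142
n = 2.37085484 mol, rounded to 4 dp:

2.3709 mol


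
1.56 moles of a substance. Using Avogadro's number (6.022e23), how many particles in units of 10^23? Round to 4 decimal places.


N = n * NA, then divide by 1e23 for the requested units.
N / 1e23 = n * 6.022
N / 1e23 = 1.56 * 6.022
N / 1e23 = 9.39432, rounded to 4 dp:

9.3943


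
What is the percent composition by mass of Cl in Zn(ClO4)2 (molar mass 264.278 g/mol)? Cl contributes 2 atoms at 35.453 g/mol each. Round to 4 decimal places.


pct = 100 * (n_elem * M_elem) / M_total
mass_contribution = 2 * 35.453 = 70.906 g/mol
pct = 100 * 70.906 / 264.278
pct = 26.83008045 %, rounded to 4 dp:

26.8301 %


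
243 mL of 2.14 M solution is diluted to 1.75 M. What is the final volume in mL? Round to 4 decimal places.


Dilution: M1*V1 = M2*V2, solve for V2.
V2 = M1*V1 / M2
V2 = 2.14 * 243 / 1.75
V2 = 520.02 / 1.75
V2 = 297.15428571 mL, rounded to 4 dp:

297.1543 mL


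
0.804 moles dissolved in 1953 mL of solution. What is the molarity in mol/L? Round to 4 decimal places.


Convert volume to liters: V_L = V_mL / 1000.
V_L = 1953 / 1000 = 1.953 L
M = n / V_L = 0.804 / 1.953
M = 0.41167435 mol/L, rounded to 4 dp:

0.4117 mol/L


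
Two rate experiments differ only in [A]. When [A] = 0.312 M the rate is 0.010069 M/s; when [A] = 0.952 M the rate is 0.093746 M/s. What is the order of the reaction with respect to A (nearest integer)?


Rate is proportional to [A]^n, so rate2/rate1 = ([A]2/[A]1)^n. Take logs to solve for n.
rate2/rate1 = 0.093746 / 0.010069 = 9.3104
[A]2/[A]1 = 0.952 / 0.312 = 3.0513
n = ln(9.3104) / ln(3.0513) = 2.0
Nearest integer order:

2


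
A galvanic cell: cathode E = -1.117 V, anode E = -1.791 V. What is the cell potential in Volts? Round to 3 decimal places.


Standard cell potential: E_cell = E_cathode - E_anode.
E_cell = -1.117 - (-1.791)
E_cell = 0.674 V, rounded to 3 dp:

0.674 V


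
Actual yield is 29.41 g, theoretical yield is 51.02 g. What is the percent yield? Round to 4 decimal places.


% yield = 100 * actual / theoretical
% yield = 100 * 29.41 / 51.02
% yield = 57.64406115 %, rounded to 4 dp:

57.6441 %


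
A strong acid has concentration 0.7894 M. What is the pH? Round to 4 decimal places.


A strong acid dissociates completely, so [H+] equals the given concentration.
pH = -log10([H+]) = -log10(0.7894)
pH = 0.10270288, rounded to 4 dp:

0.1027


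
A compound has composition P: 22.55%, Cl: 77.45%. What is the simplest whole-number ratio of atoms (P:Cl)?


Assume 100 g of compound, divide each mass% by atomic mass to get moles, then normalize by the smallest to get a raw atom ratio.
Moles per 100 g: P: 22.55/30.974 = 0.728, Cl: 77.45/35.453 = 2.1846
Raw ratio (divide by min = 0.728): P: 1.0, Cl: 3.001
Multiply by 1 to clear fractions: P: 1.0 ~= 1, Cl: 3.001 ~= 3
Reduce by GCD to get the simplest whole-number ratio:

1:3


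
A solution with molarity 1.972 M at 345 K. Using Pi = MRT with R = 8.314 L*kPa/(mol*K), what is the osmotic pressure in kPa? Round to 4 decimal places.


Osmotic pressure (van't Hoff): Pi = M*R*T.
RT = 8.314 * 345 = 2868.33
Pi = 1.972 * 2868.33
Pi = 5656.34676 kPa, rounded to 4 dp:

5656.3468 kPa


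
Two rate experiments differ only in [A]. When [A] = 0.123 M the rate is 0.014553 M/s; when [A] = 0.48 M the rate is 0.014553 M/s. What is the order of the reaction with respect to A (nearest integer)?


Rate is proportional to [A]^n, so rate2/rate1 = ([A]2/[A]1)^n. Take logs to solve for n.
rate2/rate1 = 0.014553 / 0.014553 = 1.0
[A]2/[A]1 = 0.48 / 0.123 = 3.9024
n = ln(1.0) / ln(3.9024) = 0.0
Nearest integer order:

0


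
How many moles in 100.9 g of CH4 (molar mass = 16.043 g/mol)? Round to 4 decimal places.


n = mass / M
n = 100.9 / 16.043
n = 6.28934738 mol, rounded to 4 dp:

6.2893 mol


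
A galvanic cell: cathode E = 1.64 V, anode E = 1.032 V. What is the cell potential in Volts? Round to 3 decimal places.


Standard cell potential: E_cell = E_cathode - E_anode.
E_cell = 1.64 - (1.032)
E_cell = 0.608 V, rounded to 3 dp:

0.608 V


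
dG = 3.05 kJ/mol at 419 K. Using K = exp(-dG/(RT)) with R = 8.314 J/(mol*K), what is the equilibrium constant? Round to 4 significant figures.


dG is in kJ/mol; multiply by 1000 to match R in J/(mol*K).
RT = 8.314 * 419 = 3483.566 J/mol
exponent = -dG*1000 / (RT) = -(3.05*1000) / 3483.566 = -0.87553961
K = exp(-0.87553961)
K = 0.41663714, rounded to 4 significant figures:

0.4166


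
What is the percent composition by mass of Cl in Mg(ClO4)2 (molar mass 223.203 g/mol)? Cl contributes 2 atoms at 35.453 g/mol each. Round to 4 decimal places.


pct = 100 * (n_elem * M_elem) / M_total
mass_contribution = 2 * 35.453 = 70.906 g/mol
pct = 100 * 70.906 / 223.203
pct = 31.76749416 %, rounded to 4 dp:

31.7675 %


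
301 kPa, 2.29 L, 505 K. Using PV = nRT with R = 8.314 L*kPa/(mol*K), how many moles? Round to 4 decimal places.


PV = nRT, solve for n = PV / (RT).
PV = 301 * 2.29 = 689.29
RT = 8.314 * 505 = 4198.57
n = 689.29 / 4198.57
n = 0.16417256 mol, rounded to 4 dp:

0.1642 mol


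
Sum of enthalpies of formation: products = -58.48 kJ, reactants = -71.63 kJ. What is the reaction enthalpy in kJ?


dH_rxn = sum(dH_f products) - sum(dH_f reactants)
dH_rxn = -58.48 - (-71.63)
dH_rxn = 13.15 kJ:

13.15 kJ


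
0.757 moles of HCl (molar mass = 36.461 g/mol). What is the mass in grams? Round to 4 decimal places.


mass = n * M
mass = 0.757 * 36.461
mass = 27.600977 g, rounded to 4 dp:

27.6010 g


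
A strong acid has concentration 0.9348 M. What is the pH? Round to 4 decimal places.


A strong acid dissociates completely, so [H+] equals the given concentration.
pH = -log10([H+]) = -log10(0.9348)
pH = 0.0292813, rounded to 4 dp:

0.0293


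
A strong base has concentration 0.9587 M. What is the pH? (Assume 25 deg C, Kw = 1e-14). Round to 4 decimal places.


A strong base dissociates completely, so [OH-] equals the given concentration.
pOH = -log10([OH-]) = -log10(0.9587) = 0.018317
pH = 14 - pOH = 14 - 0.018317
pH = 13.981683, rounded to 4 dp:

13.9817


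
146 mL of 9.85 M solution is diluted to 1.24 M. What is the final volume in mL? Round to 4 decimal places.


Dilution: M1*V1 = M2*V2, solve for V2.
V2 = M1*V1 / M2
V2 = 9.85 * 146 / 1.24
V2 = 1438.1 / 1.24
V2 = 1159.75806452 mL, rounded to 4 dp:

1159.7581 mL


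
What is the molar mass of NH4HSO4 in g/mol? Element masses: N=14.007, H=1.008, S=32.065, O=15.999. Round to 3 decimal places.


M = sum(count * atomic_mass) over atoms.
M = 1*14.007 + 5*1.008 + 1*32.065 + 4*15.999
M = 14.007 + 5.04 + 32.065 + 63.996
M = 115.108 g/mol, rounded to 3 dp:

115.108 g/mol


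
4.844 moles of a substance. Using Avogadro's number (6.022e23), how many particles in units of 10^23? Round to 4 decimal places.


N = n * NA, then divide by 1e23 for the requested units.
N / 1e23 = n * 6.022
N / 1e23 = 4.844 * 6.022
N / 1e23 = 29.170568, rounded to 4 dp:

29.1706


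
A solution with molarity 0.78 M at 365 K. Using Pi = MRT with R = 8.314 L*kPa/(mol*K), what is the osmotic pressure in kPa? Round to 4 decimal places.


Osmotic pressure (van't Hoff): Pi = M*R*T.
RT = 8.314 * 365 = 3034.61
Pi = 0.78 * 3034.61
Pi = 2366.9958 kPa, rounded to 4 dp:

2366.9958 kPa


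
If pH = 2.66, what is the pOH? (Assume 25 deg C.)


At 25 deg C, pH + pOH = 14.
pOH = 14 - pH = 14 - 2.66
pOH = 11.34:

11.34


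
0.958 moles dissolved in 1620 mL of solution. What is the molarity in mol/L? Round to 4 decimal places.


Convert volume to liters: V_L = V_mL / 1000.
V_L = 1620 / 1000 = 1.62 L
M = n / V_L = 0.958 / 1.62
M = 0.59135802 mol/L, rounded to 4 dp:

0.5914 mol/L


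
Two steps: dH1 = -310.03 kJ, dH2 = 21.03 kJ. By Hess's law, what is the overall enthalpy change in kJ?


Hess's law: enthalpy is a state function, so add the step enthalpies.
dH_total = dH1 + dH2 = -310.03 + (21.03)
dH_total = -289.0 kJ:

-289.00 kJ


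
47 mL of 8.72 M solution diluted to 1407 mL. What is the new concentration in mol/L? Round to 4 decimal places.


Dilution: M1*V1 = M2*V2, solve for M2.
M2 = M1*V1 / V2
M2 = 8.72 * 47 / 1407
M2 = 409.84 / 1407
M2 = 0.29128643 mol/L, rounded to 4 dp:

0.2913 mol/L


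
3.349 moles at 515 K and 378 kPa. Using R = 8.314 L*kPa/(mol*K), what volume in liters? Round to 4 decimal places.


PV = nRT, solve for V = nRT / P.
nRT = 3.349 * 8.314 * 515 = 14339.4468
V = 14339.4468 / 378
V = 37.93504444 L, rounded to 4 dp:

37.9350 L


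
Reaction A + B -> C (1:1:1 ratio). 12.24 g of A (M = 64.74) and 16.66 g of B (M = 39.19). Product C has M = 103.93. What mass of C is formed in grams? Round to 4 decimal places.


Find moles of each reactant; the smaller value is the limiting reagent in a 1:1:1 reaction, so moles_C equals moles of the limiter.
n_A = mass_A / M_A = 12.24 / 64.74 = 0.189064 mol
n_B = mass_B / M_B = 16.66 / 39.19 = 0.425108 mol
Limiting reagent: A (smaller), n_limiting = 0.189064 mol
mass_C = n_limiting * M_C = 0.189064 * 103.93
mass_C = 19.64942152 g, rounded to 4 dp:

19.6494 g


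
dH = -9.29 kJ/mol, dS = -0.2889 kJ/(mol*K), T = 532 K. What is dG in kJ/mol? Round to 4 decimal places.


Gibbs: dG = dH - T*dS (consistent units, dS already in kJ/(mol*K)).
T*dS = 532 * -0.2889 = -153.6948
dG = -9.29 - (-153.6948)
dG = 144.4048 kJ/mol, rounded to 4 dp:

144.4048 kJ/mol


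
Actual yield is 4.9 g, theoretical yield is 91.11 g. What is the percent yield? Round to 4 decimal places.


% yield = 100 * actual / theoretical
% yield = 100 * 4.9 / 91.11
% yield = 5.37811437 %, rounded to 4 dp:

5.3781 %


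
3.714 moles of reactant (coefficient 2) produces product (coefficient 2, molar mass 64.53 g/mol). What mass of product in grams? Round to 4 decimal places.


Use the coefficient ratio to convert reactant moles to product moles, then multiply by the product's molar mass.
moles_P = moles_R * (coeff_P / coeff_R) = 3.714 * (2/2) = 3.714
mass_P = moles_P * M_P = 3.714 * 64.53
mass_P = 239.66442 g, rounded to 4 dp:

239.6644 g


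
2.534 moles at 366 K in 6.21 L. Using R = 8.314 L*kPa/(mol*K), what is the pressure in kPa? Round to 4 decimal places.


PV = nRT, solve for P = nRT / V.
nRT = 2.534 * 8.314 * 366 = 7710.7694
P = 7710.7694 / 6.21
P = 1241.66979066 kPa, rounded to 4 dp:

1241.6698 kPa


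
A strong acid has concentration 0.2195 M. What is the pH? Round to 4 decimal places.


A strong acid dissociates completely, so [H+] equals the given concentration.
pH = -log10([H+]) = -log10(0.2195)
pH = 0.65856548, rounded to 4 dp:

0.6586


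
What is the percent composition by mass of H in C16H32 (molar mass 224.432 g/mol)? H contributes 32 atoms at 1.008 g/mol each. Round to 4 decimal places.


pct = 100 * (n_elem * M_elem) / M_total
mass_contribution = 32 * 1.008 = 32.256 g/mol
pct = 100 * 32.256 / 224.432
pct = 14.37228203 %, rounded to 4 dp:

14.3723 %


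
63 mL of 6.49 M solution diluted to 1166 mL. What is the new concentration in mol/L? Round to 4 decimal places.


Dilution: M1*V1 = M2*V2, solve for M2.
M2 = M1*V1 / V2
M2 = 6.49 * 63 / 1166
M2 = 408.87 / 1166
M2 = 0.35066038 mol/L, rounded to 4 dp:

0.3507 mol/L


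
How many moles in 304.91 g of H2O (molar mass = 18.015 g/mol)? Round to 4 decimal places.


n = mass / M
n = 304.91 / 18.015
n = 16.92533999 mol, rounded to 4 dp:

16.9253 mol


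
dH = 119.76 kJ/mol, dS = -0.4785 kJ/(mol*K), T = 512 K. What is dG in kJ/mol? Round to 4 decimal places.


Gibbs: dG = dH - T*dS (consistent units, dS already in kJ/(mol*K)).
T*dS = 512 * -0.4785 = -244.992
dG = 119.76 - (-244.992)
dG = 364.752 kJ/mol, rounded to 4 dp:

364.7520 kJ/mol


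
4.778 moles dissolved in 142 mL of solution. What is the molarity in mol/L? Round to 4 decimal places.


Convert volume to liters: V_L = V_mL / 1000.
V_L = 142 / 1000 = 0.142 L
M = n / V_L = 4.778 / 0.142
M = 33.64788732 mol/L, rounded to 4 dp:

33.6479 mol/L


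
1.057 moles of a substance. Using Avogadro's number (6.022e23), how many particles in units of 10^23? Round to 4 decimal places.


N = n * NA, then divide by 1e23 for the requested units.
N / 1e23 = n * 6.022
N / 1e23 = 1.057 * 6.022
N / 1e23 = 6.365254, rounded to 4 dp:

6.3653


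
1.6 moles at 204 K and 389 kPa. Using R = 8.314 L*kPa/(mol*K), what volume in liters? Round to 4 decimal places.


PV = nRT, solve for V = nRT / P.
nRT = 1.6 * 8.314 * 204 = 2713.6896
V = 2713.6896 / 389
V = 6.97606581 L, rounded to 4 dp:

6.9761 L


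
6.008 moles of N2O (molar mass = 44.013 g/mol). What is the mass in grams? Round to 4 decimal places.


mass = n * M
mass = 6.008 * 44.013
mass = 264.430104 g, rounded to 4 dp:

264.4301 g


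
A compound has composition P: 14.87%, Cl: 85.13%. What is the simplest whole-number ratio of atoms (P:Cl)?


Assume 100 g of compound, divide each mass% by atomic mass to get moles, then normalize by the smallest to get a raw atom ratio.
Moles per 100 g: P: 14.87/30.974 = 0.4801, Cl: 85.13/35.453 = 2.4012
Raw ratio (divide by min = 0.4801): P: 1.0, Cl: 5.002
Multiply by 1 to clear fractions: P: 1.0 ~= 1, Cl: 5.002 ~= 5
Reduce by GCD to get the simplest whole-number ratio:

1:5


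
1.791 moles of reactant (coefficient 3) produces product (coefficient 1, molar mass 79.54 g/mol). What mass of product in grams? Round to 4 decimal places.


Use the coefficient ratio to convert reactant moles to product moles, then multiply by the product's molar mass.
moles_P = moles_R * (coeff_P / coeff_R) = 1.791 * (1/3) = 0.597
mass_P = moles_P * M_P = 0.597 * 79.54
mass_P = 47.48538 g, rounded to 4 dp:

47.4854 g


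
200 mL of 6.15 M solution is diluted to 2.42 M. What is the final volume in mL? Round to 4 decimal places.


Dilution: M1*V1 = M2*V2, solve for V2.
V2 = M1*V1 / M2
V2 = 6.15 * 200 / 2.42
V2 = 1230.0 / 2.42
V2 = 508.26446281 mL, rounded to 4 dp:

508.2645 mL


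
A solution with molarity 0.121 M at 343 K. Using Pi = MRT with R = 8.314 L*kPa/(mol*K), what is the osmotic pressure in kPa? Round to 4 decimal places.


Osmotic pressure (van't Hoff): Pi = M*R*T.
RT = 8.314 * 343 = 2851.702
Pi = 0.121 * 2851.702
Pi = 345.055942 kPa, rounded to 4 dp:

345.0559 kPa


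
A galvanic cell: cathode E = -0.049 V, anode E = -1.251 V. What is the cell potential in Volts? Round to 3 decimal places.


Standard cell potential: E_cell = E_cathode - E_anode.
E_cell = -0.049 - (-1.251)
E_cell = 1.202 V, rounded to 3 dp:

1.202 V


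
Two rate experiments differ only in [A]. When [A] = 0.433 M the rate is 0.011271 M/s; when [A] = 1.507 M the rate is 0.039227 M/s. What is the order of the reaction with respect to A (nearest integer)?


Rate is proportional to [A]^n, so rate2/rate1 = ([A]2/[A]1)^n. Take logs to solve for n.
rate2/rate1 = 0.039227 / 0.011271 = 3.4803
[A]2/[A]1 = 1.507 / 0.433 = 3.4804
n = ln(3.4803) / ln(3.4804) = 1.0
Nearest integer order:

1


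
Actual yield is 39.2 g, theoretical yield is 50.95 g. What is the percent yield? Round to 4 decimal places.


% yield = 100 * actual / theoretical
% yield = 100 * 39.2 / 50.95
% yield = 76.93817468 %, rounded to 4 dp:

76.9382 %


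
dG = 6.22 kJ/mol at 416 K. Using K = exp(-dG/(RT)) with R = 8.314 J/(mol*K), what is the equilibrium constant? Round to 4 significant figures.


dG is in kJ/mol; multiply by 1000 to match R in J/(mol*K).
RT = 8.314 * 416 = 3458.624 J/mol
exponent = -dG*1000 / (RT) = -(6.22*1000) / 3458.624 = -1.79840306
K = exp(-1.79840306)
K = 0.16556307, rounded to 4 significant figures:

0.1656


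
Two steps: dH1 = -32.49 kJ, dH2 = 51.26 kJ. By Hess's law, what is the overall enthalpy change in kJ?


Hess's law: enthalpy is a state function, so add the step enthalpies.
dH_total = dH1 + dH2 = -32.49 + (51.26)
dH_total = 18.77 kJ:

18.77 kJ


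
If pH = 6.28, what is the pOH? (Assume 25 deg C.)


At 25 deg C, pH + pOH = 14.
pOH = 14 - pH = 14 - 6.28
pOH = 7.72:

7.72


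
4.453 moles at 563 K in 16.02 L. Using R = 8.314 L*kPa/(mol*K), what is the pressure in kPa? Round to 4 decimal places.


PV = nRT, solve for P = nRT / V.
nRT = 4.453 * 8.314 * 563 = 20843.5222
P = 20843.5222 / 16.02
P = 1301.09377029 kPa, rounded to 4 dp:

1301.0938 kPa


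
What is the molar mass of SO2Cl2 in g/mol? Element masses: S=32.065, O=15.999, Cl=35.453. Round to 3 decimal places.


M = sum(count * atomic_mass) over atoms.
M = 1*32.065 + 2*15.999 + 2*35.453
M = 32.065 + 31.998 + 70.906
M = 134.969 g/mol, rounded to 3 dp:

134.969 g/mol


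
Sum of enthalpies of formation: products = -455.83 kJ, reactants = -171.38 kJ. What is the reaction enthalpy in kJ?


dH_rxn = sum(dH_f products) - sum(dH_f reactants)
dH_rxn = -455.83 - (-171.38)
dH_rxn = -284.45 kJ:

-284.45 kJ


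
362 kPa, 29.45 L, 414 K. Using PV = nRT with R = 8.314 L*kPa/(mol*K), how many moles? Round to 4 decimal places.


PV = nRT, solve for n = PV / (RT).
PV = 362 * 29.45 = 10660.9
RT = 8.314 * 414 = 3441.996
n = 10660.9 / 3441.996
n = 3.09730168 mol, rounded to 4 dp:

3.0973 mol


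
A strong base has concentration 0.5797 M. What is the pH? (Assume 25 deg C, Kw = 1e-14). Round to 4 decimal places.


A strong base dissociates completely, so [OH-] equals the given concentration.
pOH = -log10([OH-]) = -log10(0.5797) = 0.236797
pH = 14 - pOH = 14 - 0.236797
pH = 13.763203, rounded to 4 dp:

13.7632


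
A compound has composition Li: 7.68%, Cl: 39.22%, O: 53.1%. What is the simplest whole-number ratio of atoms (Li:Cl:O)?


Assume 100 g of compound, divide each mass% by atomic mass to get moles, then normalize by the smallest to get a raw atom ratio.
Moles per 100 g: Li: 7.68/6.941 = 1.1065, Cl: 39.22/35.453 = 1.1063, O: 53.1/15.999 = 3.319
Raw ratio (divide by min = 1.1063): Li: 1.0, Cl: 1.0, O: 3.0
Multiply by 1 to clear fractions: Li: 1.0 ~= 1, Cl: 1.0 ~= 1, O: 3.0 ~= 3
Reduce by GCD to get the simplest whole-number ratio:

1:1:3


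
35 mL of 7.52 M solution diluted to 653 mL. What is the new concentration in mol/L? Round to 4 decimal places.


Dilution: M1*V1 = M2*V2, solve for M2.
M2 = M1*V1 / V2
M2 = 7.52 * 35 / 653
M2 = 263.2 / 653
M2 = 0.40306279 mol/L, rounded to 4 dp:

0.4031 mol/L


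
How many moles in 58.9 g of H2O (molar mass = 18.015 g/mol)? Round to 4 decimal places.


n = mass / M
n = 58.9 / 18.015
n = 3.26949764 mol, rounded to 4 dp:

3.2695 mol


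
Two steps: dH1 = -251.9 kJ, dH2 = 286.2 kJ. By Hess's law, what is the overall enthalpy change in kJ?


Hess's law: enthalpy is a state function, so add the step enthalpies.
dH_total = dH1 + dH2 = -251.9 + (286.2)
dH_total = 34.3 kJ:

34.30 kJ


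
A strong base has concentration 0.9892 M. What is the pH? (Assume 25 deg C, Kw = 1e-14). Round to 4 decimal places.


A strong base dissociates completely, so [OH-] equals the given concentration.
pOH = -log10([OH-]) = -log10(0.9892) = 0.004716
pH = 14 - pOH = 14 - 0.004716
pH = 13.995284, rounded to 4 dp:

13.9953


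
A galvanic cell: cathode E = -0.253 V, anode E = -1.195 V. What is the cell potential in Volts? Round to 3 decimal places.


Standard cell potential: E_cell = E_cathode - E_anode.
E_cell = -0.253 - (-1.195)
E_cell = 0.942 V, rounded to 3 dp:

0.942 V


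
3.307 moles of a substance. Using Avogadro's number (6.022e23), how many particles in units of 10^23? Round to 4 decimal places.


N = n * NA, then divide by 1e23 for the requested units.
N / 1e23 = n * 6.022
N / 1e23 = 3.307 * 6.022
N / 1e23 = 19.914754, rounded to 4 dp:

19.9148


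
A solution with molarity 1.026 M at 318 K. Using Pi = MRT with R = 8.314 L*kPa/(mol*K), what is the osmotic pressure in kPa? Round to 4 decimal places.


Osmotic pressure (van't Hoff): Pi = M*R*T.
RT = 8.314 * 318 = 2643.852
Pi = 1.026 * 2643.852
Pi = 2712.592152 kPa, rounded to 4 dp:

2712.5922 kPa


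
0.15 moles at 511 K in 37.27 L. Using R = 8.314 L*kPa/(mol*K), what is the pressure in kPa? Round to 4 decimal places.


PV = nRT, solve for P = nRT / V.
nRT = 0.15 * 8.314 * 511 = 637.2681
P = 637.2681 / 37.27
P = 17.09868795 kPa, rounded to 4 dp:

17.0987 kPa


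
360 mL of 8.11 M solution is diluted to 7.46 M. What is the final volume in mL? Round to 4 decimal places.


Dilution: M1*V1 = M2*V2, solve for V2.
V2 = M1*V1 / M2
V2 = 8.11 * 360 / 7.46
V2 = 2919.6 / 7.46
V2 = 391.36729223 mL, rounded to 4 dp:

391.3673 mL


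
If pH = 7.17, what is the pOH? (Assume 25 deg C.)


At 25 deg C, pH + pOH = 14.
pOH = 14 - pH = 14 - 7.17
pOH = 6.83:

6.83


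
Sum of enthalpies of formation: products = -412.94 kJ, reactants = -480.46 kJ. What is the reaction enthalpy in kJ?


dH_rxn = sum(dH_f products) - sum(dH_f reactants)
dH_rxn = -412.94 - (-480.46)
dH_rxn = 67.52 kJ:

67.52 kJ


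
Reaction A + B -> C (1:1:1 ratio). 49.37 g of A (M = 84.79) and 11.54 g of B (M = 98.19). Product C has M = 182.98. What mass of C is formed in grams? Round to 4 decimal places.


Find moles of each reactant; the smaller value is the limiting reagent in a 1:1:1 reaction, so moles_C equals moles of the limiter.
n_A = mass_A / M_A = 49.37 / 84.79 = 0.582262 mol
n_B = mass_B / M_B = 11.54 / 98.19 = 0.117527 mol
Limiting reagent: B (smaller), n_limiting = 0.117527 mol
mass_C = n_limiting * M_C = 0.117527 * 182.98
mass_C = 21.50509046 g, rounded to 4 dp:

21.5051 g


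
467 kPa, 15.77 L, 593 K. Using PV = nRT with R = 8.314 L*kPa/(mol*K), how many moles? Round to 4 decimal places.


PV = nRT, solve for n = PV / (RT).
PV = 467 * 15.77 = 7364.59
RT = 8.314 * 593 = 4930.202
n = 7364.59 / 4930.202
n = 1.49377044 mol, rounded to 4 dp:

1.4938 mol


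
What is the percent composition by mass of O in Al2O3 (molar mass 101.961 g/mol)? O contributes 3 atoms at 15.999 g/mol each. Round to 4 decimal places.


pct = 100 * (n_elem * M_elem) / M_total
mass_contribution = 3 * 15.999 = 47.997 g/mol
pct = 100 * 47.997 / 101.961
pct = 47.07388119 %, rounded to 4 dp:

47.0739 %


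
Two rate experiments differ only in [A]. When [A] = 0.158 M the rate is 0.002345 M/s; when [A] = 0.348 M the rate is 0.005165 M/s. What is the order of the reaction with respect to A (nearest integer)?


Rate is proportional to [A]^n, so rate2/rate1 = ([A]2/[A]1)^n. Take logs to solve for n.
rate2/rate1 = 0.005165 / 0.002345 = 2.2026
[A]2/[A]1 = 0.348 / 0.158 = 2.2025
n = ln(2.2026) / ln(2.2025) = 1.0
Nearest integer order:

1
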